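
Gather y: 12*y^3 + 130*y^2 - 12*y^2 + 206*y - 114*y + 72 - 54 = 12*y^3 + 118*y^2 + 92*y + 18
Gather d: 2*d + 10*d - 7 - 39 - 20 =12*d - 66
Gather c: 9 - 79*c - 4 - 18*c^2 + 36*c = -18*c^2 - 43*c + 5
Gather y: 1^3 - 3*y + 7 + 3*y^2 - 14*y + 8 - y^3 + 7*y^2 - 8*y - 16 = -y^3 + 10*y^2 - 25*y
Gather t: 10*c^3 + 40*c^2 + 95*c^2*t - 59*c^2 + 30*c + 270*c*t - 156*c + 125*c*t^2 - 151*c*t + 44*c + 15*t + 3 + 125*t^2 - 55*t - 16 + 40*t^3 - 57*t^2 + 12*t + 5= 10*c^3 - 19*c^2 - 82*c + 40*t^3 + t^2*(125*c + 68) + t*(95*c^2 + 119*c - 28) - 8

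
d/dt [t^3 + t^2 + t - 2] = 3*t^2 + 2*t + 1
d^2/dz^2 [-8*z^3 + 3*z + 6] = -48*z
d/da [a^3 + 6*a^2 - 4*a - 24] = 3*a^2 + 12*a - 4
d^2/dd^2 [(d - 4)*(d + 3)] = 2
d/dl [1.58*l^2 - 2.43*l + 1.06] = 3.16*l - 2.43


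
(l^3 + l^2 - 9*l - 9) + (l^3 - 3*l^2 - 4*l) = 2*l^3 - 2*l^2 - 13*l - 9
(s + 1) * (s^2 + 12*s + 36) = s^3 + 13*s^2 + 48*s + 36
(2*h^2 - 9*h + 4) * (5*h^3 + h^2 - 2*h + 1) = 10*h^5 - 43*h^4 + 7*h^3 + 24*h^2 - 17*h + 4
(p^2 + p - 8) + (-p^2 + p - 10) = 2*p - 18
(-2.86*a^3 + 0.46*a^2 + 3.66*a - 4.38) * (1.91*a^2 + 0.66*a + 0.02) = -5.4626*a^5 - 1.009*a^4 + 7.237*a^3 - 5.941*a^2 - 2.8176*a - 0.0876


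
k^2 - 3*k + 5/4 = (k - 5/2)*(k - 1/2)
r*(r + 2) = r^2 + 2*r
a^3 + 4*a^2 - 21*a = a*(a - 3)*(a + 7)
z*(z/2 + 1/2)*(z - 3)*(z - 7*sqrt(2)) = z^4/2 - 7*sqrt(2)*z^3/2 - z^3 - 3*z^2/2 + 7*sqrt(2)*z^2 + 21*sqrt(2)*z/2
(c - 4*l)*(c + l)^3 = c^4 - c^3*l - 9*c^2*l^2 - 11*c*l^3 - 4*l^4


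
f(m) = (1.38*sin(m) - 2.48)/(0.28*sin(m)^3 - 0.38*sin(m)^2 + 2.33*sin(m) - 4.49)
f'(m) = (1.38*sin(m) - 2.48)*(-0.84*sin(m)^2*cos(m) + 0.76*sin(m)*cos(m) - 2.33*cos(m))/(0.28*sin(m)^3 - 0.38*sin(m)^2 + 2.33*sin(m) - 4.49)^2 + 1.38*cos(m)/(0.28*sin(m)^3 - 0.38*sin(m)^2 + 2.33*sin(m) - 4.49)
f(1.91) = 0.49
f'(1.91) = 0.03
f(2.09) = 0.50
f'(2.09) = 0.04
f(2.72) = 0.53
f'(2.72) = 0.06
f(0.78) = 0.51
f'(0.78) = -0.06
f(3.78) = 0.54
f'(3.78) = -0.04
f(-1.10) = 0.52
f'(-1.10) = 0.04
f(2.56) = 0.53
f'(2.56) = 0.06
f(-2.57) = 0.55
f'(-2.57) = -0.04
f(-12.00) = 0.53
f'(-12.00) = -0.06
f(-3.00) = 0.55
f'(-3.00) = 0.00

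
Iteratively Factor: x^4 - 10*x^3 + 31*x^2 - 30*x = (x - 3)*(x^3 - 7*x^2 + 10*x) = (x - 3)*(x - 2)*(x^2 - 5*x) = x*(x - 3)*(x - 2)*(x - 5)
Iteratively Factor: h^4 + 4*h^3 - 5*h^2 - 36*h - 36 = (h + 3)*(h^3 + h^2 - 8*h - 12) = (h - 3)*(h + 3)*(h^2 + 4*h + 4) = (h - 3)*(h + 2)*(h + 3)*(h + 2)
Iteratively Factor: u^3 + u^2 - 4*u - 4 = (u + 2)*(u^2 - u - 2) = (u + 1)*(u + 2)*(u - 2)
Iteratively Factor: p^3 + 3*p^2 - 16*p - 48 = (p - 4)*(p^2 + 7*p + 12) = (p - 4)*(p + 4)*(p + 3)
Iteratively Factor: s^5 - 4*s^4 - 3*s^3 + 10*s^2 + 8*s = (s)*(s^4 - 4*s^3 - 3*s^2 + 10*s + 8) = s*(s - 2)*(s^3 - 2*s^2 - 7*s - 4) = s*(s - 4)*(s - 2)*(s^2 + 2*s + 1) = s*(s - 4)*(s - 2)*(s + 1)*(s + 1)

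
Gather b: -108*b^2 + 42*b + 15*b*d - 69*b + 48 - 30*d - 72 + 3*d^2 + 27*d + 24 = -108*b^2 + b*(15*d - 27) + 3*d^2 - 3*d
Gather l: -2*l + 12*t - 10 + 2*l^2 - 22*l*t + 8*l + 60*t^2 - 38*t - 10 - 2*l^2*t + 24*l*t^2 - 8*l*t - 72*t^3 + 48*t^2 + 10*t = l^2*(2 - 2*t) + l*(24*t^2 - 30*t + 6) - 72*t^3 + 108*t^2 - 16*t - 20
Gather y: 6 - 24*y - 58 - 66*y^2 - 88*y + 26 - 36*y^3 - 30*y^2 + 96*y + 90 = -36*y^3 - 96*y^2 - 16*y + 64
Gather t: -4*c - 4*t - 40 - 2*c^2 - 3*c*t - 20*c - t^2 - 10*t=-2*c^2 - 24*c - t^2 + t*(-3*c - 14) - 40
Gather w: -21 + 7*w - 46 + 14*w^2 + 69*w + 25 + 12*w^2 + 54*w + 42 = 26*w^2 + 130*w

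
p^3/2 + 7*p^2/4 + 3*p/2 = p*(p/2 + 1)*(p + 3/2)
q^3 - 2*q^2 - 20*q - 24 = (q - 6)*(q + 2)^2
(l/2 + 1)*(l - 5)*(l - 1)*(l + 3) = l^4/2 - l^3/2 - 19*l^2/2 - 11*l/2 + 15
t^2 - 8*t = t*(t - 8)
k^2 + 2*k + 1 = (k + 1)^2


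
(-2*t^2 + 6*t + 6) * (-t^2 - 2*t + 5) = 2*t^4 - 2*t^3 - 28*t^2 + 18*t + 30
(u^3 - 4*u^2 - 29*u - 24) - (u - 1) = u^3 - 4*u^2 - 30*u - 23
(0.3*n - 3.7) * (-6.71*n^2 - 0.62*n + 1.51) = -2.013*n^3 + 24.641*n^2 + 2.747*n - 5.587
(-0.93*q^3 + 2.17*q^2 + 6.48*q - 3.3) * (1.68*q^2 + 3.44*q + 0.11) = -1.5624*q^5 + 0.4464*q^4 + 18.2489*q^3 + 16.9859*q^2 - 10.6392*q - 0.363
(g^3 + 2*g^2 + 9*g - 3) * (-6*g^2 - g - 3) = -6*g^5 - 13*g^4 - 59*g^3 + 3*g^2 - 24*g + 9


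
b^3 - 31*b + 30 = (b - 5)*(b - 1)*(b + 6)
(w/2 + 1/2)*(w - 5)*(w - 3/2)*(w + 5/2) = w^4/2 - 3*w^3/2 - 51*w^2/8 + 5*w + 75/8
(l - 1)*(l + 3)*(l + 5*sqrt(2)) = l^3 + 2*l^2 + 5*sqrt(2)*l^2 - 3*l + 10*sqrt(2)*l - 15*sqrt(2)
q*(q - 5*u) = q^2 - 5*q*u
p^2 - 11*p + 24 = (p - 8)*(p - 3)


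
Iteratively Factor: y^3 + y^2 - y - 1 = (y + 1)*(y^2 - 1) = (y + 1)^2*(y - 1)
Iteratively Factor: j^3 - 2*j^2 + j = (j - 1)*(j^2 - j) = j*(j - 1)*(j - 1)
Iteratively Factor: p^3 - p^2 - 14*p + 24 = (p + 4)*(p^2 - 5*p + 6) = (p - 2)*(p + 4)*(p - 3)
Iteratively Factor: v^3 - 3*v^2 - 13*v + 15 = (v - 1)*(v^2 - 2*v - 15) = (v - 5)*(v - 1)*(v + 3)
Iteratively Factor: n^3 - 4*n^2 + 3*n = (n)*(n^2 - 4*n + 3) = n*(n - 3)*(n - 1)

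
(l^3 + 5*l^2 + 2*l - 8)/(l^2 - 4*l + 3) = (l^2 + 6*l + 8)/(l - 3)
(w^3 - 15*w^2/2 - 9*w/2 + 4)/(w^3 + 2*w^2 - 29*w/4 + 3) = 2*(w^2 - 7*w - 8)/(2*w^2 + 5*w - 12)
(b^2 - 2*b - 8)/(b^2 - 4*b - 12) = (b - 4)/(b - 6)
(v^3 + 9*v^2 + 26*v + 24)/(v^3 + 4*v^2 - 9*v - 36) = (v + 2)/(v - 3)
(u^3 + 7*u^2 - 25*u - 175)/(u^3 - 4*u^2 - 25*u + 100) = (u + 7)/(u - 4)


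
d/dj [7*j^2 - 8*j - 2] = 14*j - 8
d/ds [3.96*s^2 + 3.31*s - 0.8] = 7.92*s + 3.31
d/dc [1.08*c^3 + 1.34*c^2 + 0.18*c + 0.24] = 3.24*c^2 + 2.68*c + 0.18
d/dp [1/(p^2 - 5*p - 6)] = (5 - 2*p)/(-p^2 + 5*p + 6)^2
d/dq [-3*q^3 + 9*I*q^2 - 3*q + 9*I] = -9*q^2 + 18*I*q - 3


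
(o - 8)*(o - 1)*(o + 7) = o^3 - 2*o^2 - 55*o + 56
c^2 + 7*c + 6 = (c + 1)*(c + 6)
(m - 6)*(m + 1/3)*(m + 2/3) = m^3 - 5*m^2 - 52*m/9 - 4/3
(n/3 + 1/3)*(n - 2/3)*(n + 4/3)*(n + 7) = n^4/3 + 26*n^3/9 + 103*n^2/27 - 22*n/27 - 56/27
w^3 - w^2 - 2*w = w*(w - 2)*(w + 1)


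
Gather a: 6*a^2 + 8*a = 6*a^2 + 8*a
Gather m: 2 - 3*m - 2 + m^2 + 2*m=m^2 - m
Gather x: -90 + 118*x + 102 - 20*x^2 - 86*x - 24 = -20*x^2 + 32*x - 12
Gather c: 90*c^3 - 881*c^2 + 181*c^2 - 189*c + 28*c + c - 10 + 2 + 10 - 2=90*c^3 - 700*c^2 - 160*c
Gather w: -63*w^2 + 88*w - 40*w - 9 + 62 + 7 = -63*w^2 + 48*w + 60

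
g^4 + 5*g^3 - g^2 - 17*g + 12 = (g - 1)^2*(g + 3)*(g + 4)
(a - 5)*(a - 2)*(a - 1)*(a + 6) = a^4 - 2*a^3 - 31*a^2 + 92*a - 60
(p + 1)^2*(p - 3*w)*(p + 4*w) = p^4 + p^3*w + 2*p^3 - 12*p^2*w^2 + 2*p^2*w + p^2 - 24*p*w^2 + p*w - 12*w^2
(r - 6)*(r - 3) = r^2 - 9*r + 18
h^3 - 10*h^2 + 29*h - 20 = (h - 5)*(h - 4)*(h - 1)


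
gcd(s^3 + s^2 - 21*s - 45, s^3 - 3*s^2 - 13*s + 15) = s^2 - 2*s - 15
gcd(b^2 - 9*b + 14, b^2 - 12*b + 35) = b - 7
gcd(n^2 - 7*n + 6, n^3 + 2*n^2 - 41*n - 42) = n - 6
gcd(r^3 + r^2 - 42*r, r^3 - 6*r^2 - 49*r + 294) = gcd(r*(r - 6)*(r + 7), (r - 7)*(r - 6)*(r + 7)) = r^2 + r - 42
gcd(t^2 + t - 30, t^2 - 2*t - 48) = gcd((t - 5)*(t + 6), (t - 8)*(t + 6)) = t + 6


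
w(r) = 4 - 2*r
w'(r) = -2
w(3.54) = -3.08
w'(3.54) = -2.00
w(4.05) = -4.10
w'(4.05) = -2.00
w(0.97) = 2.06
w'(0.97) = -2.00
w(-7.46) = 18.92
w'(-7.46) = -2.00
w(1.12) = 1.76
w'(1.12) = -2.00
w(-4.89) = 13.78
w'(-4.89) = -2.00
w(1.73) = 0.54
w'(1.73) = -2.00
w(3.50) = -3.00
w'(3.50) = -2.00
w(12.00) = -20.00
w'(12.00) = -2.00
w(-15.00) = 34.00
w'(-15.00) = -2.00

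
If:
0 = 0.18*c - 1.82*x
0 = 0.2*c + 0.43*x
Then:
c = 0.00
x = 0.00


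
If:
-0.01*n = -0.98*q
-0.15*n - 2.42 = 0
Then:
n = -16.13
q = -0.16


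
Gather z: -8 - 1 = -9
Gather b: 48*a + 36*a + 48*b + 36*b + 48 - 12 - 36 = 84*a + 84*b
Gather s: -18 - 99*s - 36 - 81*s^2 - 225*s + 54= -81*s^2 - 324*s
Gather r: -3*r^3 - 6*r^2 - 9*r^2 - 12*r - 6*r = -3*r^3 - 15*r^2 - 18*r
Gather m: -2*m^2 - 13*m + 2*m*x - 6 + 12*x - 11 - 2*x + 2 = -2*m^2 + m*(2*x - 13) + 10*x - 15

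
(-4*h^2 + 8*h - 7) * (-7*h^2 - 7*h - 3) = 28*h^4 - 28*h^3 + 5*h^2 + 25*h + 21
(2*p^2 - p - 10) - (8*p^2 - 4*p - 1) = -6*p^2 + 3*p - 9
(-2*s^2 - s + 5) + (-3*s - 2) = -2*s^2 - 4*s + 3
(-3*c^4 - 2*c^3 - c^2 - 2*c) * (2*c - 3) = -6*c^5 + 5*c^4 + 4*c^3 - c^2 + 6*c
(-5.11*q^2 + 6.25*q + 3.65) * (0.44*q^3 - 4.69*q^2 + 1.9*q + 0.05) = -2.2484*q^5 + 26.7159*q^4 - 37.4155*q^3 - 5.499*q^2 + 7.2475*q + 0.1825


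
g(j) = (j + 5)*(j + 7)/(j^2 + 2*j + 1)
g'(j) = (-2*j - 2)*(j + 5)*(j + 7)/(j^2 + 2*j + 1)^2 + (j + 5)/(j^2 + 2*j + 1) + (j + 7)/(j^2 + 2*j + 1)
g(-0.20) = 51.00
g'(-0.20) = -109.38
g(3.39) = 4.52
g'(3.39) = -1.09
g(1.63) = 8.27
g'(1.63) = -4.08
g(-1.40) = 126.00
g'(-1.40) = 687.50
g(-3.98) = 0.35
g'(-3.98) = 0.69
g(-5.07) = -0.01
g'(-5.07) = 0.11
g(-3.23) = 1.34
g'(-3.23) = 2.32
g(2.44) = 5.94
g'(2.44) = -2.02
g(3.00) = 5.00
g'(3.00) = -1.38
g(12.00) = 1.91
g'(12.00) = -0.08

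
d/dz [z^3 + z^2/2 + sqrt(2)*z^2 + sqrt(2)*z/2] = 3*z^2 + z + 2*sqrt(2)*z + sqrt(2)/2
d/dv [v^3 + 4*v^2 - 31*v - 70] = 3*v^2 + 8*v - 31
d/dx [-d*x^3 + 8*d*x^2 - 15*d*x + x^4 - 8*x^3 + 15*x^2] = -3*d*x^2 + 16*d*x - 15*d + 4*x^3 - 24*x^2 + 30*x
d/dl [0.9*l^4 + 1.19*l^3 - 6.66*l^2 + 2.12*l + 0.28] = 3.6*l^3 + 3.57*l^2 - 13.32*l + 2.12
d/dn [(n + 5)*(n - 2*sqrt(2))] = 2*n - 2*sqrt(2) + 5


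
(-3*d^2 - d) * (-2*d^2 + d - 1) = 6*d^4 - d^3 + 2*d^2 + d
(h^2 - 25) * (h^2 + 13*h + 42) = h^4 + 13*h^3 + 17*h^2 - 325*h - 1050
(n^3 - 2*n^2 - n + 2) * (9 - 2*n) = -2*n^4 + 13*n^3 - 16*n^2 - 13*n + 18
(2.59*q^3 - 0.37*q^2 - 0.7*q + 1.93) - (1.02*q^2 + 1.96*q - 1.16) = 2.59*q^3 - 1.39*q^2 - 2.66*q + 3.09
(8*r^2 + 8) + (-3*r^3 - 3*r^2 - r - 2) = -3*r^3 + 5*r^2 - r + 6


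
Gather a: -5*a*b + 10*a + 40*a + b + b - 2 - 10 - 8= a*(50 - 5*b) + 2*b - 20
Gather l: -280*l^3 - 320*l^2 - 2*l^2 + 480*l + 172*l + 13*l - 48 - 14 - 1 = -280*l^3 - 322*l^2 + 665*l - 63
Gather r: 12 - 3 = 9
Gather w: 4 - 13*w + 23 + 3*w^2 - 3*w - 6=3*w^2 - 16*w + 21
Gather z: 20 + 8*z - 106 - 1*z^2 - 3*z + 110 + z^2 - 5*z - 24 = 0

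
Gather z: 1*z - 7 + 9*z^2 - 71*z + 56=9*z^2 - 70*z + 49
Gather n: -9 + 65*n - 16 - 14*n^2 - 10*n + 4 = -14*n^2 + 55*n - 21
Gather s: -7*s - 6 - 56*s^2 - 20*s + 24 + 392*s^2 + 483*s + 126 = 336*s^2 + 456*s + 144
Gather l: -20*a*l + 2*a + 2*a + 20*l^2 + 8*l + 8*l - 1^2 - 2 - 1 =4*a + 20*l^2 + l*(16 - 20*a) - 4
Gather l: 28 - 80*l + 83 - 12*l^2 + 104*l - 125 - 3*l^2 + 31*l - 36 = -15*l^2 + 55*l - 50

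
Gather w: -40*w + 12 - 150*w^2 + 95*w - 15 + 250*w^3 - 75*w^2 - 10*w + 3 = 250*w^3 - 225*w^2 + 45*w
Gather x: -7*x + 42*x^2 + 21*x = 42*x^2 + 14*x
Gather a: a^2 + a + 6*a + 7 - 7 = a^2 + 7*a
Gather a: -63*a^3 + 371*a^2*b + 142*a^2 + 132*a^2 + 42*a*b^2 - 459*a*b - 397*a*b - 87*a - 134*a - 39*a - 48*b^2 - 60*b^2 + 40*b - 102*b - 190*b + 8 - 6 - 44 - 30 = -63*a^3 + a^2*(371*b + 274) + a*(42*b^2 - 856*b - 260) - 108*b^2 - 252*b - 72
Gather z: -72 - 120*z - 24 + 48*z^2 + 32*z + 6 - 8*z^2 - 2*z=40*z^2 - 90*z - 90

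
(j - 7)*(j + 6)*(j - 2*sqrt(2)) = j^3 - 2*sqrt(2)*j^2 - j^2 - 42*j + 2*sqrt(2)*j + 84*sqrt(2)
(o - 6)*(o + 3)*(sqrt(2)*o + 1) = sqrt(2)*o^3 - 3*sqrt(2)*o^2 + o^2 - 18*sqrt(2)*o - 3*o - 18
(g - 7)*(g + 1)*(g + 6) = g^3 - 43*g - 42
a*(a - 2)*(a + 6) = a^3 + 4*a^2 - 12*a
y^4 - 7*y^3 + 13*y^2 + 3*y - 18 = (y - 3)^2*(y - 2)*(y + 1)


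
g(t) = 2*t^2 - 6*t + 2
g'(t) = 4*t - 6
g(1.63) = -2.47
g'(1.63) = 0.52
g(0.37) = 0.05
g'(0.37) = -4.52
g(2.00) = -2.00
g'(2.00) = 2.00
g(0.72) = -1.28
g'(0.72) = -3.12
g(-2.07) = 22.99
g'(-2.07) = -14.28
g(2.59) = -0.12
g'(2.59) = 4.36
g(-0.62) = 6.49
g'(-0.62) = -8.48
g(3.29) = 3.91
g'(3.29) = 7.16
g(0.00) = 2.00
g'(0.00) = -6.00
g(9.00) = 110.00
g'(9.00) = 30.00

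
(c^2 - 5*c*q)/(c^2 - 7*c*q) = (c - 5*q)/(c - 7*q)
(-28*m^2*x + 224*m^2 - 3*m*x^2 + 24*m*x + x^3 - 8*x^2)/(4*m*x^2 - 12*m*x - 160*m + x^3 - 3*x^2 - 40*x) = (-7*m + x)/(x + 5)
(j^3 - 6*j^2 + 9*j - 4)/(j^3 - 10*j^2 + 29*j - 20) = (j - 1)/(j - 5)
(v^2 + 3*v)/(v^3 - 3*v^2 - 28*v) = (v + 3)/(v^2 - 3*v - 28)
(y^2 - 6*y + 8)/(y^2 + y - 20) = (y - 2)/(y + 5)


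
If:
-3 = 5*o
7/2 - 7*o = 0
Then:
No Solution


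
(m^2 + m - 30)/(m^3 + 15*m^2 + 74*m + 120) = (m - 5)/(m^2 + 9*m + 20)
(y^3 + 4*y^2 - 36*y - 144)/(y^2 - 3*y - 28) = (y^2 - 36)/(y - 7)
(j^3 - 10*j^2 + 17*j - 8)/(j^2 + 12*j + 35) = (j^3 - 10*j^2 + 17*j - 8)/(j^2 + 12*j + 35)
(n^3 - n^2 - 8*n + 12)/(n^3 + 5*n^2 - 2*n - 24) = (n - 2)/(n + 4)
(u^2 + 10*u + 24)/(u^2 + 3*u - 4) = (u + 6)/(u - 1)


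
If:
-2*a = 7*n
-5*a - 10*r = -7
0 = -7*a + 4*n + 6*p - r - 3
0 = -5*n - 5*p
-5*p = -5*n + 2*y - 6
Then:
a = -259/415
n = 74/415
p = -74/415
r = 84/83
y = 323/83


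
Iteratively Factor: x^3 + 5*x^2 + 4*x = (x)*(x^2 + 5*x + 4) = x*(x + 4)*(x + 1)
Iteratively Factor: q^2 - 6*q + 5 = (q - 5)*(q - 1)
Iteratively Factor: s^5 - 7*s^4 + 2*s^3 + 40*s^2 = (s)*(s^4 - 7*s^3 + 2*s^2 + 40*s) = s*(s - 4)*(s^3 - 3*s^2 - 10*s) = s*(s - 5)*(s - 4)*(s^2 + 2*s) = s^2*(s - 5)*(s - 4)*(s + 2)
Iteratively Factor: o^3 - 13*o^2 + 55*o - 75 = (o - 3)*(o^2 - 10*o + 25) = (o - 5)*(o - 3)*(o - 5)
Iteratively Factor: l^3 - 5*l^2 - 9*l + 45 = (l - 3)*(l^2 - 2*l - 15) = (l - 3)*(l + 3)*(l - 5)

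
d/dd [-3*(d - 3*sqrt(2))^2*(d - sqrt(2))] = -9*d^2 + 42*sqrt(2)*d - 90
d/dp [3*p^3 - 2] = 9*p^2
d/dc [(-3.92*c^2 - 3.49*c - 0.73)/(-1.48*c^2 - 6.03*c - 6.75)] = (18.4724*c^2 + 50.7592*c + 19.1556)/(2.1904*c^4 + 17.8488*c^3 + 56.3409*c^2 + 81.405*c + 45.5625)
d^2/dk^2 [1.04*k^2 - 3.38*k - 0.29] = 2.08000000000000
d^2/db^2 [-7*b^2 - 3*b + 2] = -14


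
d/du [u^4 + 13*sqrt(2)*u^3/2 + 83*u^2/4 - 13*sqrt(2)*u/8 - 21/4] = 4*u^3 + 39*sqrt(2)*u^2/2 + 83*u/2 - 13*sqrt(2)/8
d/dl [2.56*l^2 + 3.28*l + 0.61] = 5.12*l + 3.28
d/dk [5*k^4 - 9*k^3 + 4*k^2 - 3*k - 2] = 20*k^3 - 27*k^2 + 8*k - 3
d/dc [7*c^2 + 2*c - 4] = 14*c + 2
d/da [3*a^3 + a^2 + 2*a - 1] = 9*a^2 + 2*a + 2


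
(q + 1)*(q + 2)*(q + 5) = q^3 + 8*q^2 + 17*q + 10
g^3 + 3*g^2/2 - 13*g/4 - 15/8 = (g - 3/2)*(g + 1/2)*(g + 5/2)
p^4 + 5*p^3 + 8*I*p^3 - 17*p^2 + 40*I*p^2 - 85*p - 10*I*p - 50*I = (p + 5)*(p + I)*(p + 2*I)*(p + 5*I)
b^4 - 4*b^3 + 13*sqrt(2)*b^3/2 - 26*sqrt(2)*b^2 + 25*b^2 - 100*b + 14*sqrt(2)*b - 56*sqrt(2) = (b - 4)*(b + sqrt(2))*(b + 2*sqrt(2))*(b + 7*sqrt(2)/2)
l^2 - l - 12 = (l - 4)*(l + 3)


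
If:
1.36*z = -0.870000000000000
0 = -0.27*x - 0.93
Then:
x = -3.44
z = -0.64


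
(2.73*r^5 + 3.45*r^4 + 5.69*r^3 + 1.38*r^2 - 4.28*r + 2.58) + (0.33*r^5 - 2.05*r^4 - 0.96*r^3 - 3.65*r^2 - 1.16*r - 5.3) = 3.06*r^5 + 1.4*r^4 + 4.73*r^3 - 2.27*r^2 - 5.44*r - 2.72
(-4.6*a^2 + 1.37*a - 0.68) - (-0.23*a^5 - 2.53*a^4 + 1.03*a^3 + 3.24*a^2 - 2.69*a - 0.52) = 0.23*a^5 + 2.53*a^4 - 1.03*a^3 - 7.84*a^2 + 4.06*a - 0.16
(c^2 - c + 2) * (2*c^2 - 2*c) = 2*c^4 - 4*c^3 + 6*c^2 - 4*c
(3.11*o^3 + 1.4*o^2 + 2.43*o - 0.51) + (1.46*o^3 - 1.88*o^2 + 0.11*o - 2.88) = 4.57*o^3 - 0.48*o^2 + 2.54*o - 3.39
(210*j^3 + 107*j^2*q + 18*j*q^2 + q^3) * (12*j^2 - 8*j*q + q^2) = 2520*j^5 - 396*j^4*q - 430*j^3*q^2 - 25*j^2*q^3 + 10*j*q^4 + q^5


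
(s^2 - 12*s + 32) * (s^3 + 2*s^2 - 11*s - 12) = s^5 - 10*s^4 - 3*s^3 + 184*s^2 - 208*s - 384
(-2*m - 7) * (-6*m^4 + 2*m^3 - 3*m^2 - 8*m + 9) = 12*m^5 + 38*m^4 - 8*m^3 + 37*m^2 + 38*m - 63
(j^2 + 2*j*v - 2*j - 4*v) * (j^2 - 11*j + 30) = j^4 + 2*j^3*v - 13*j^3 - 26*j^2*v + 52*j^2 + 104*j*v - 60*j - 120*v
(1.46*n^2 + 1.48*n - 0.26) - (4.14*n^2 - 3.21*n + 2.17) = -2.68*n^2 + 4.69*n - 2.43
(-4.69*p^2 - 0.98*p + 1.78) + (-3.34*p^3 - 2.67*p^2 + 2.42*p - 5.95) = -3.34*p^3 - 7.36*p^2 + 1.44*p - 4.17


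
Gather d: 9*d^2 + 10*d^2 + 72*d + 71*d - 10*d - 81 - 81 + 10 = 19*d^2 + 133*d - 152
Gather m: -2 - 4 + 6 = 0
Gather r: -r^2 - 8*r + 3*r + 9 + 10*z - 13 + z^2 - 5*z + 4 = -r^2 - 5*r + z^2 + 5*z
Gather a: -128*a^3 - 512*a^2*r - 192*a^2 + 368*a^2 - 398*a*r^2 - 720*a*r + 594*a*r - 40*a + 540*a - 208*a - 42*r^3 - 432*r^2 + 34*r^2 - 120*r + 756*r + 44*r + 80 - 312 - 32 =-128*a^3 + a^2*(176 - 512*r) + a*(-398*r^2 - 126*r + 292) - 42*r^3 - 398*r^2 + 680*r - 264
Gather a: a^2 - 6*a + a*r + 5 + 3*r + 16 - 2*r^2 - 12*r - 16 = a^2 + a*(r - 6) - 2*r^2 - 9*r + 5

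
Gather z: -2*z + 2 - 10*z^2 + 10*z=-10*z^2 + 8*z + 2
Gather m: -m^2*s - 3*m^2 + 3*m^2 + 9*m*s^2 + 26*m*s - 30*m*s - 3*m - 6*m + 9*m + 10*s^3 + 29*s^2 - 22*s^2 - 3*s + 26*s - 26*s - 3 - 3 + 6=-m^2*s + m*(9*s^2 - 4*s) + 10*s^3 + 7*s^2 - 3*s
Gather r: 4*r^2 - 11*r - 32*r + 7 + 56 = 4*r^2 - 43*r + 63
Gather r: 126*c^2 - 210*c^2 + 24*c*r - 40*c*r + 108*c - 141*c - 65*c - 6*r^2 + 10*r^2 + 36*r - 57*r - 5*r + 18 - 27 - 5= -84*c^2 - 98*c + 4*r^2 + r*(-16*c - 26) - 14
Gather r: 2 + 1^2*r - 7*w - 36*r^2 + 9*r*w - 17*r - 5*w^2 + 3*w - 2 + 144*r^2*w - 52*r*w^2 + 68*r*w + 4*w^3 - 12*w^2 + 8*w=r^2*(144*w - 36) + r*(-52*w^2 + 77*w - 16) + 4*w^3 - 17*w^2 + 4*w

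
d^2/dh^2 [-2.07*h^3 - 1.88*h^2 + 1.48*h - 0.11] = -12.42*h - 3.76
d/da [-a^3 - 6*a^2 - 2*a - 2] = -3*a^2 - 12*a - 2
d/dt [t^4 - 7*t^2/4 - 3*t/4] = 4*t^3 - 7*t/2 - 3/4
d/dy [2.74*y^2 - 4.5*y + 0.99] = 5.48*y - 4.5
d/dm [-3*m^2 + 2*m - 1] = 2 - 6*m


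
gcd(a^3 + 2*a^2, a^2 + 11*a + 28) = 1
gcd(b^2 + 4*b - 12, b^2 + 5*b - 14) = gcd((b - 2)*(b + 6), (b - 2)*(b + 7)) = b - 2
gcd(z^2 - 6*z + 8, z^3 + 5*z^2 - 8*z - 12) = z - 2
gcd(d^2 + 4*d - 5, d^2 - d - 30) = d + 5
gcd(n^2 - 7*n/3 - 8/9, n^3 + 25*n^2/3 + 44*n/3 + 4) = n + 1/3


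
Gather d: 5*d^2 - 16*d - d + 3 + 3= 5*d^2 - 17*d + 6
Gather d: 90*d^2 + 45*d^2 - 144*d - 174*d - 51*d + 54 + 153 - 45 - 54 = 135*d^2 - 369*d + 108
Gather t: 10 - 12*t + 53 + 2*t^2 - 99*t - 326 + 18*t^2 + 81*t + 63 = 20*t^2 - 30*t - 200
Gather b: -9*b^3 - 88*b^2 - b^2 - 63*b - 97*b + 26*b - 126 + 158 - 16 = -9*b^3 - 89*b^2 - 134*b + 16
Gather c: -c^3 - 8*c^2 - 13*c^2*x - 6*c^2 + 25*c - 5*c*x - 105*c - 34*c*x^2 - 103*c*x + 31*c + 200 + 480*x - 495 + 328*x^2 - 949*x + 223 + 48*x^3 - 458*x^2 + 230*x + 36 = -c^3 + c^2*(-13*x - 14) + c*(-34*x^2 - 108*x - 49) + 48*x^3 - 130*x^2 - 239*x - 36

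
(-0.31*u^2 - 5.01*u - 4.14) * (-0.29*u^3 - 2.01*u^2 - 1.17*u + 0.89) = 0.0899*u^5 + 2.076*u^4 + 11.6334*u^3 + 13.9072*u^2 + 0.384899999999999*u - 3.6846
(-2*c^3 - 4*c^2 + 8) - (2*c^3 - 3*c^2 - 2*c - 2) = -4*c^3 - c^2 + 2*c + 10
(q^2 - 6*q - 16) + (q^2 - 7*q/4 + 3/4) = 2*q^2 - 31*q/4 - 61/4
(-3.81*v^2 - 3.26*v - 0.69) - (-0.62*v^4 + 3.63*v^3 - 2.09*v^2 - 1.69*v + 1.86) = 0.62*v^4 - 3.63*v^3 - 1.72*v^2 - 1.57*v - 2.55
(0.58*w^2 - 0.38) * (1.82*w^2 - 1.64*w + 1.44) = 1.0556*w^4 - 0.9512*w^3 + 0.1436*w^2 + 0.6232*w - 0.5472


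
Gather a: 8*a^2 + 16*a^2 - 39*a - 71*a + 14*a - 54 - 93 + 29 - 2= 24*a^2 - 96*a - 120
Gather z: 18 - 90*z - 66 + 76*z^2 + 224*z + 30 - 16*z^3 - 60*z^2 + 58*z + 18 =-16*z^3 + 16*z^2 + 192*z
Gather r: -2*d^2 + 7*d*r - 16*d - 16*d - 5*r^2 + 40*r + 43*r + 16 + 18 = -2*d^2 - 32*d - 5*r^2 + r*(7*d + 83) + 34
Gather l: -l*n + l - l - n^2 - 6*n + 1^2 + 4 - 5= -l*n - n^2 - 6*n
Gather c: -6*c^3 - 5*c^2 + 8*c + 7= -6*c^3 - 5*c^2 + 8*c + 7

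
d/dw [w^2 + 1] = 2*w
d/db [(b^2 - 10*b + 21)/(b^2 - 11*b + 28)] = -1/(b^2 - 8*b + 16)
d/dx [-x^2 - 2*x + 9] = -2*x - 2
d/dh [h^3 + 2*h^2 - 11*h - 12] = 3*h^2 + 4*h - 11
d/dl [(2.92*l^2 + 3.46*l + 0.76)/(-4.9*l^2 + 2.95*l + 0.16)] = (25.568*l^2 + 8.3824*l - 1.6884)/(24.01*l^4 - 28.91*l^3 + 7.1345*l^2 + 0.944*l + 0.0256)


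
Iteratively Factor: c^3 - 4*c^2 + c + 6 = (c - 2)*(c^2 - 2*c - 3) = (c - 2)*(c + 1)*(c - 3)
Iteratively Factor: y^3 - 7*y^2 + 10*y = (y)*(y^2 - 7*y + 10) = y*(y - 5)*(y - 2)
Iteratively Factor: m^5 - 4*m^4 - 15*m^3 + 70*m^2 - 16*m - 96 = (m - 3)*(m^4 - m^3 - 18*m^2 + 16*m + 32) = (m - 4)*(m - 3)*(m^3 + 3*m^2 - 6*m - 8) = (m - 4)*(m - 3)*(m - 2)*(m^2 + 5*m + 4) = (m - 4)*(m - 3)*(m - 2)*(m + 4)*(m + 1)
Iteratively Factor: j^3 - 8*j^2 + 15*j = (j - 3)*(j^2 - 5*j) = (j - 5)*(j - 3)*(j)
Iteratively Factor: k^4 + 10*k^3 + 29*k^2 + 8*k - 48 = (k + 4)*(k^3 + 6*k^2 + 5*k - 12) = (k + 3)*(k + 4)*(k^2 + 3*k - 4) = (k + 3)*(k + 4)^2*(k - 1)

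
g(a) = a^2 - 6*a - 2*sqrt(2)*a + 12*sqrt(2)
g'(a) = 2*a - 6 - 2*sqrt(2)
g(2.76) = 0.22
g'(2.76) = -3.31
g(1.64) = 5.18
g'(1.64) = -5.55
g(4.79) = -2.37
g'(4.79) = 0.75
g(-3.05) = 53.20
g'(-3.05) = -14.93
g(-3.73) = 63.81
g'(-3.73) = -16.29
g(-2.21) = 41.37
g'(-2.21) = -13.25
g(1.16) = 8.08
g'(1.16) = -6.51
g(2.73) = 0.32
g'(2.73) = -3.37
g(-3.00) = 52.46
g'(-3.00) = -14.83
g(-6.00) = 105.94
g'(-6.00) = -20.83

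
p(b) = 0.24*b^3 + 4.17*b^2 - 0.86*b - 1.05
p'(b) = 0.72*b^2 + 8.34*b - 0.86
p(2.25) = 20.86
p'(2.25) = 21.55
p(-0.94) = 3.24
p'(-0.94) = -8.06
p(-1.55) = 9.41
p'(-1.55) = -12.06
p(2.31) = 22.17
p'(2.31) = 22.25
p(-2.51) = 23.58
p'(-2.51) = -17.26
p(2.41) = 24.46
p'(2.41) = 23.42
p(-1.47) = 8.46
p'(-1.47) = -11.56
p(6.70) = 252.56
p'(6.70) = 87.34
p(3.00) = 40.38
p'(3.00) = 30.64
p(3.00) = 40.38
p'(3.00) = 30.64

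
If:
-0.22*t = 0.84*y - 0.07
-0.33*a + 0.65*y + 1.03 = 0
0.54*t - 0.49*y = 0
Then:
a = 3.25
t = 0.06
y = 0.07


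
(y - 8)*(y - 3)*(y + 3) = y^3 - 8*y^2 - 9*y + 72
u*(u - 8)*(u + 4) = u^3 - 4*u^2 - 32*u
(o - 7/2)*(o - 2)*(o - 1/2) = o^3 - 6*o^2 + 39*o/4 - 7/2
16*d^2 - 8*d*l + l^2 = (-4*d + l)^2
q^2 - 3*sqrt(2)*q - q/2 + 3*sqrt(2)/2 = (q - 1/2)*(q - 3*sqrt(2))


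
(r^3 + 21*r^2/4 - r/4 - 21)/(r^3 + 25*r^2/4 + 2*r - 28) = (r + 3)/(r + 4)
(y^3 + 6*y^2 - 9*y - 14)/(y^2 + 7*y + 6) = (y^2 + 5*y - 14)/(y + 6)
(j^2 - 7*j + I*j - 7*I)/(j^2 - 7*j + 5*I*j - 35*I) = (j + I)/(j + 5*I)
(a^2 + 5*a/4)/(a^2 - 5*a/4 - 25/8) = 2*a/(2*a - 5)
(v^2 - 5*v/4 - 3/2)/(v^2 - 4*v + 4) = (v + 3/4)/(v - 2)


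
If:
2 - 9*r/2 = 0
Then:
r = 4/9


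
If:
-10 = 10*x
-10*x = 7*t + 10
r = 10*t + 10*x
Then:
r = -10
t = 0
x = -1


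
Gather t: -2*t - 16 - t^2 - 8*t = -t^2 - 10*t - 16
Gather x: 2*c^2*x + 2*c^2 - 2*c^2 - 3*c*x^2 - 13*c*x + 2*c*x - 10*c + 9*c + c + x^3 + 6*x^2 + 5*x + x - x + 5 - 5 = x^3 + x^2*(6 - 3*c) + x*(2*c^2 - 11*c + 5)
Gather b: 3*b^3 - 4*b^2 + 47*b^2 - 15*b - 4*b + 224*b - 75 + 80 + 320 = 3*b^3 + 43*b^2 + 205*b + 325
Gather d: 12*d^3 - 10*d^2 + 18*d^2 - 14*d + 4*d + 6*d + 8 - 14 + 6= 12*d^3 + 8*d^2 - 4*d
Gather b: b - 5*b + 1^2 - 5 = -4*b - 4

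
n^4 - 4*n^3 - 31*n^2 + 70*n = n*(n - 7)*(n - 2)*(n + 5)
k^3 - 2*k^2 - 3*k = k*(k - 3)*(k + 1)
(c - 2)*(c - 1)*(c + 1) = c^3 - 2*c^2 - c + 2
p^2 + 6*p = p*(p + 6)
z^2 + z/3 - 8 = (z - 8/3)*(z + 3)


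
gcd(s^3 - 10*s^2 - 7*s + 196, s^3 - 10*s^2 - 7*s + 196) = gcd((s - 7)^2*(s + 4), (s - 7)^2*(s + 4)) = s^3 - 10*s^2 - 7*s + 196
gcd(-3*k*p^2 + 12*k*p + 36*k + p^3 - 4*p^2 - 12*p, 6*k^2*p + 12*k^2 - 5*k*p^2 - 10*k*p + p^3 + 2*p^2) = -3*k*p - 6*k + p^2 + 2*p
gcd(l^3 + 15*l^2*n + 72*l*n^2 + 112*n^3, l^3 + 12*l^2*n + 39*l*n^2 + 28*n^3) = l^2 + 11*l*n + 28*n^2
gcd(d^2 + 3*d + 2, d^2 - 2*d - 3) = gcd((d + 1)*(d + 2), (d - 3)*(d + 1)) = d + 1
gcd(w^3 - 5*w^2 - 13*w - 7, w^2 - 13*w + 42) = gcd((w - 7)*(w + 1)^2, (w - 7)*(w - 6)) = w - 7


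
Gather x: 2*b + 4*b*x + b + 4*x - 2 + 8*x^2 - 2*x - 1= 3*b + 8*x^2 + x*(4*b + 2) - 3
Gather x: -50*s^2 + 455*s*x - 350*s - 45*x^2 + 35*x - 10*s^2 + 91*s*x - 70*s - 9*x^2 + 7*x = -60*s^2 - 420*s - 54*x^2 + x*(546*s + 42)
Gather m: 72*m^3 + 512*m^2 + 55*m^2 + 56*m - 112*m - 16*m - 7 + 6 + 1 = 72*m^3 + 567*m^2 - 72*m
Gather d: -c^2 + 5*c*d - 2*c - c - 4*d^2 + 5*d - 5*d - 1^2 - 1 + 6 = -c^2 + 5*c*d - 3*c - 4*d^2 + 4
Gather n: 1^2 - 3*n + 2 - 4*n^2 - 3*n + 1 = -4*n^2 - 6*n + 4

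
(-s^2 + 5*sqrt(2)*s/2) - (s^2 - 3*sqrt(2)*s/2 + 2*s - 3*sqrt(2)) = -2*s^2 - 2*s + 4*sqrt(2)*s + 3*sqrt(2)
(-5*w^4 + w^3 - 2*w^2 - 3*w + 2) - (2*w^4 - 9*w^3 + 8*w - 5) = -7*w^4 + 10*w^3 - 2*w^2 - 11*w + 7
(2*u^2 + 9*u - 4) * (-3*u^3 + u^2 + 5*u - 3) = -6*u^5 - 25*u^4 + 31*u^3 + 35*u^2 - 47*u + 12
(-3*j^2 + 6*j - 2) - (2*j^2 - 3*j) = -5*j^2 + 9*j - 2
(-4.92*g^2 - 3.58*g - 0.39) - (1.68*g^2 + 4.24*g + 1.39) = -6.6*g^2 - 7.82*g - 1.78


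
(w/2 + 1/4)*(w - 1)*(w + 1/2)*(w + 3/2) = w^4/2 + 3*w^3/4 - 3*w^2/8 - 11*w/16 - 3/16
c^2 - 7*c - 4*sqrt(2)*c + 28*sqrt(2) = (c - 7)*(c - 4*sqrt(2))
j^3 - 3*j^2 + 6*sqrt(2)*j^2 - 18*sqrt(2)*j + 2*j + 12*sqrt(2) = (j - 2)*(j - 1)*(j + 6*sqrt(2))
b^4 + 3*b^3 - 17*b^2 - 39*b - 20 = (b - 4)*(b + 1)^2*(b + 5)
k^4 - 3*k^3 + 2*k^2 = k^2*(k - 2)*(k - 1)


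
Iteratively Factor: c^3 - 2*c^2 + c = (c)*(c^2 - 2*c + 1) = c*(c - 1)*(c - 1)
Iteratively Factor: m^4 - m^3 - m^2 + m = (m - 1)*(m^3 - m) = (m - 1)^2*(m^2 + m) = m*(m - 1)^2*(m + 1)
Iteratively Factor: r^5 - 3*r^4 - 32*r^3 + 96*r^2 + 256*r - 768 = (r + 4)*(r^4 - 7*r^3 - 4*r^2 + 112*r - 192) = (r - 3)*(r + 4)*(r^3 - 4*r^2 - 16*r + 64) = (r - 3)*(r + 4)^2*(r^2 - 8*r + 16) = (r - 4)*(r - 3)*(r + 4)^2*(r - 4)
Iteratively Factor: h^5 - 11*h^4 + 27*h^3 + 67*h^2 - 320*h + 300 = (h - 2)*(h^4 - 9*h^3 + 9*h^2 + 85*h - 150) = (h - 5)*(h - 2)*(h^3 - 4*h^2 - 11*h + 30) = (h - 5)^2*(h - 2)*(h^2 + h - 6) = (h - 5)^2*(h - 2)^2*(h + 3)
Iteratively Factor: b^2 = (b)*(b)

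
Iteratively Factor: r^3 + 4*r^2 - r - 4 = (r - 1)*(r^2 + 5*r + 4) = (r - 1)*(r + 4)*(r + 1)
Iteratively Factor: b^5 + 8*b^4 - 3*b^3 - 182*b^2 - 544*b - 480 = (b + 4)*(b^4 + 4*b^3 - 19*b^2 - 106*b - 120) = (b + 2)*(b + 4)*(b^3 + 2*b^2 - 23*b - 60) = (b + 2)*(b + 3)*(b + 4)*(b^2 - b - 20) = (b - 5)*(b + 2)*(b + 3)*(b + 4)*(b + 4)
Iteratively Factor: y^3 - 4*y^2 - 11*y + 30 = (y + 3)*(y^2 - 7*y + 10) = (y - 2)*(y + 3)*(y - 5)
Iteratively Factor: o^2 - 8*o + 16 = (o - 4)*(o - 4)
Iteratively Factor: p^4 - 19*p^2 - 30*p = (p + 2)*(p^3 - 2*p^2 - 15*p) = p*(p + 2)*(p^2 - 2*p - 15) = p*(p + 2)*(p + 3)*(p - 5)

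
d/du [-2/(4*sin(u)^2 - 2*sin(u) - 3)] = 4*(4*sin(u) - 1)*cos(u)/(-4*sin(u)^2 + 2*sin(u) + 3)^2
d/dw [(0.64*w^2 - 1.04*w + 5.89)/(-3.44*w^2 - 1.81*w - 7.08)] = (-4.736*w^2 + 31.4608*w + 18.0241)/(11.8336*w^4 + 12.4528*w^3 + 51.9865*w^2 + 25.6296*w + 50.1264)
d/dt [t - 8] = 1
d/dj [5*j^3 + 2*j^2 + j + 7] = 15*j^2 + 4*j + 1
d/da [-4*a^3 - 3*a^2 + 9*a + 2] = -12*a^2 - 6*a + 9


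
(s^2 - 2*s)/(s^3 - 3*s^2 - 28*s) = (2 - s)/(-s^2 + 3*s + 28)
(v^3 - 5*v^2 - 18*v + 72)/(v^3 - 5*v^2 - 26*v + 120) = (v^2 + v - 12)/(v^2 + v - 20)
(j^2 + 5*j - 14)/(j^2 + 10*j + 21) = (j - 2)/(j + 3)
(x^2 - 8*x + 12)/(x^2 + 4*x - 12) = (x - 6)/(x + 6)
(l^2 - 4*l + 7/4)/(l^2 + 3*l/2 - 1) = (l - 7/2)/(l + 2)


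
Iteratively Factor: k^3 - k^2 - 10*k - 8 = (k + 2)*(k^2 - 3*k - 4) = (k - 4)*(k + 2)*(k + 1)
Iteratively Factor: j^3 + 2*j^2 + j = (j)*(j^2 + 2*j + 1) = j*(j + 1)*(j + 1)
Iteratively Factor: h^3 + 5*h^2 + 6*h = (h + 2)*(h^2 + 3*h) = h*(h + 2)*(h + 3)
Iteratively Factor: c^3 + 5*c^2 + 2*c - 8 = (c + 2)*(c^2 + 3*c - 4) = (c + 2)*(c + 4)*(c - 1)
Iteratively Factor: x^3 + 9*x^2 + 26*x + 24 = (x + 4)*(x^2 + 5*x + 6) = (x + 3)*(x + 4)*(x + 2)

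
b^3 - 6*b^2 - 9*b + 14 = (b - 7)*(b - 1)*(b + 2)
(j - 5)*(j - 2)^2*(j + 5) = j^4 - 4*j^3 - 21*j^2 + 100*j - 100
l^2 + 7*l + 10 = (l + 2)*(l + 5)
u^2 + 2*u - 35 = (u - 5)*(u + 7)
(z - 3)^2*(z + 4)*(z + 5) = z^4 + 3*z^3 - 25*z^2 - 39*z + 180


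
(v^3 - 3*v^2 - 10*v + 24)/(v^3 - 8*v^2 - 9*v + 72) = (v^2 - 6*v + 8)/(v^2 - 11*v + 24)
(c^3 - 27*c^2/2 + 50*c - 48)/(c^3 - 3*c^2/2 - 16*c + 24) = (c - 8)/(c + 4)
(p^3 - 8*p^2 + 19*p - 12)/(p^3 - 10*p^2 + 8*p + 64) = (p^2 - 4*p + 3)/(p^2 - 6*p - 16)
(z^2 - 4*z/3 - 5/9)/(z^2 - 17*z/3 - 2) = (z - 5/3)/(z - 6)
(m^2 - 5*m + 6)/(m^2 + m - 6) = (m - 3)/(m + 3)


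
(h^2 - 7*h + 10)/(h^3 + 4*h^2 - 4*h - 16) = (h - 5)/(h^2 + 6*h + 8)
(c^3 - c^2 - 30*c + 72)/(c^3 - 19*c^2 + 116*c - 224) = (c^2 + 3*c - 18)/(c^2 - 15*c + 56)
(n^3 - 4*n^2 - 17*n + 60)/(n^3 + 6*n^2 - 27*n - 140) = (n - 3)/(n + 7)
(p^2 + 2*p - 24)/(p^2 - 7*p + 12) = (p + 6)/(p - 3)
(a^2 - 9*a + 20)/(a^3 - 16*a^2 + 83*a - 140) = 1/(a - 7)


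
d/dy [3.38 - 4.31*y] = -4.31000000000000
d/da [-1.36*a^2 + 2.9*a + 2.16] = 2.9 - 2.72*a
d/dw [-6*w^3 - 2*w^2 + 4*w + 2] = -18*w^2 - 4*w + 4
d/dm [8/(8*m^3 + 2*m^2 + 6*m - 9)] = 16*(-12*m^2 - 2*m - 3)/(8*m^3 + 2*m^2 + 6*m - 9)^2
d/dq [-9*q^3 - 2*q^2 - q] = -27*q^2 - 4*q - 1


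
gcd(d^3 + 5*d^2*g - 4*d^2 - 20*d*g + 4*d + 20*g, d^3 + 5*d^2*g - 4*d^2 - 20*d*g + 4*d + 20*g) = d^3 + 5*d^2*g - 4*d^2 - 20*d*g + 4*d + 20*g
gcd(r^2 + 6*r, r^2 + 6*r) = r^2 + 6*r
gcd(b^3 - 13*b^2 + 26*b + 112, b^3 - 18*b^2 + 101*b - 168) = b^2 - 15*b + 56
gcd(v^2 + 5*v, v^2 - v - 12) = 1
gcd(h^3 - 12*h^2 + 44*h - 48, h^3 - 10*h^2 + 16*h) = h - 2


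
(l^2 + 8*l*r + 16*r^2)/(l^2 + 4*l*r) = (l + 4*r)/l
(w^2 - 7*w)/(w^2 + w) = (w - 7)/(w + 1)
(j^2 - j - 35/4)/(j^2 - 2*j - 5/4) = (-4*j^2 + 4*j + 35)/(-4*j^2 + 8*j + 5)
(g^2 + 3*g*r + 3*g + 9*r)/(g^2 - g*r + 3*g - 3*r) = (-g - 3*r)/(-g + r)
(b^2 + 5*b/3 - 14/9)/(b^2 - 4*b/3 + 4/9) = (3*b + 7)/(3*b - 2)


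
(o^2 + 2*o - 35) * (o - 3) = o^3 - o^2 - 41*o + 105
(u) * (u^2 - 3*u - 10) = u^3 - 3*u^2 - 10*u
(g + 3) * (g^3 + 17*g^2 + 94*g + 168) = g^4 + 20*g^3 + 145*g^2 + 450*g + 504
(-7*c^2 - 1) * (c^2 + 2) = -7*c^4 - 15*c^2 - 2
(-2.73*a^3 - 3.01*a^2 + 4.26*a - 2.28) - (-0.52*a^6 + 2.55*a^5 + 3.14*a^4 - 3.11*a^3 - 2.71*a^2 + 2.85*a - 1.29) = 0.52*a^6 - 2.55*a^5 - 3.14*a^4 + 0.38*a^3 - 0.3*a^2 + 1.41*a - 0.99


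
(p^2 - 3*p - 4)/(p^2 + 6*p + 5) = (p - 4)/(p + 5)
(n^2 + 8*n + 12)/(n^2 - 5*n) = (n^2 + 8*n + 12)/(n*(n - 5))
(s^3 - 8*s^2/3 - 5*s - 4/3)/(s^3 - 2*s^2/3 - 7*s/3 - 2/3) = (s - 4)/(s - 2)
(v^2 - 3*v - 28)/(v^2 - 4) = (v^2 - 3*v - 28)/(v^2 - 4)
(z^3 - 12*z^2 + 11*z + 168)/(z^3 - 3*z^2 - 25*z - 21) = (z - 8)/(z + 1)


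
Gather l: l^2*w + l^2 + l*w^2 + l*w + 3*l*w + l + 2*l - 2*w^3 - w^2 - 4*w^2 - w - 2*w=l^2*(w + 1) + l*(w^2 + 4*w + 3) - 2*w^3 - 5*w^2 - 3*w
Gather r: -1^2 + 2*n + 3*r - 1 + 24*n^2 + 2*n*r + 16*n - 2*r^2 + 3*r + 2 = 24*n^2 + 18*n - 2*r^2 + r*(2*n + 6)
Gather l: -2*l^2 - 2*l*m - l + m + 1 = -2*l^2 + l*(-2*m - 1) + m + 1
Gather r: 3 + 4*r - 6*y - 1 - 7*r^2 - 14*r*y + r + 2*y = -7*r^2 + r*(5 - 14*y) - 4*y + 2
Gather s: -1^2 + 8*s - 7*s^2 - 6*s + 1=-7*s^2 + 2*s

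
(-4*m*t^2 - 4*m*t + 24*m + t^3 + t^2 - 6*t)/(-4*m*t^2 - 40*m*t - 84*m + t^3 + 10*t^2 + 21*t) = (t - 2)/(t + 7)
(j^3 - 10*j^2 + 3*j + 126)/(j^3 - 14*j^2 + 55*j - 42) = (j + 3)/(j - 1)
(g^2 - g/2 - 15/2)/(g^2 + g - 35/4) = 2*(2*g^2 - g - 15)/(4*g^2 + 4*g - 35)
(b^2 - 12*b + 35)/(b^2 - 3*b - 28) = (b - 5)/(b + 4)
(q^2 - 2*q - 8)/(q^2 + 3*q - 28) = (q + 2)/(q + 7)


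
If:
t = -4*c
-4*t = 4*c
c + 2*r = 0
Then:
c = 0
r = 0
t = 0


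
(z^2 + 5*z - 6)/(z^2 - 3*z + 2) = (z + 6)/(z - 2)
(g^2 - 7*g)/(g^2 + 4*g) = (g - 7)/(g + 4)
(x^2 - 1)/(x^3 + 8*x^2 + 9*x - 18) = (x + 1)/(x^2 + 9*x + 18)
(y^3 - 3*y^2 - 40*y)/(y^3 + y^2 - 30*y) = (y^2 - 3*y - 40)/(y^2 + y - 30)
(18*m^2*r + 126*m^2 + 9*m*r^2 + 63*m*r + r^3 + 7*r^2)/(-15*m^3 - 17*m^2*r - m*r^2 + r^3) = (6*m*r + 42*m + r^2 + 7*r)/(-5*m^2 - 4*m*r + r^2)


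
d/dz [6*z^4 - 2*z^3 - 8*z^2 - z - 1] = 24*z^3 - 6*z^2 - 16*z - 1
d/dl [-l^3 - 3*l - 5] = -3*l^2 - 3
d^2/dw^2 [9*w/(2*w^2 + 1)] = 36*w*(2*w^2 - 3)/(2*w^2 + 1)^3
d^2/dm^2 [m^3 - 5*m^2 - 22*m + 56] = 6*m - 10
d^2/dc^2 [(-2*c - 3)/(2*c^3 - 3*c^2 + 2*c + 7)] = 2*(-24*c^5 - 36*c^4 + 134*c^3 + 51*c^2 + 54*c - 47)/(8*c^9 - 36*c^8 + 78*c^7 - 15*c^6 - 174*c^5 + 321*c^4 + 50*c^3 - 357*c^2 + 294*c + 343)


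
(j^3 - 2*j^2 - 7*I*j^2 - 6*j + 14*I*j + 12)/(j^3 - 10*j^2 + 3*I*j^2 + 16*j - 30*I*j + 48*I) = (j^2 - 7*I*j - 6)/(j^2 + j*(-8 + 3*I) - 24*I)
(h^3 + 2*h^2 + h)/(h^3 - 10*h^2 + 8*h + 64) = h*(h^2 + 2*h + 1)/(h^3 - 10*h^2 + 8*h + 64)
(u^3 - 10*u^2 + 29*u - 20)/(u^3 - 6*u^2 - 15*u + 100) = (u^2 - 5*u + 4)/(u^2 - u - 20)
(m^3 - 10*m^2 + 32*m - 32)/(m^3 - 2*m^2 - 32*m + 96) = (m - 2)/(m + 6)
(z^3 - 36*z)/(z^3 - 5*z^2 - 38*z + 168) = z*(z - 6)/(z^2 - 11*z + 28)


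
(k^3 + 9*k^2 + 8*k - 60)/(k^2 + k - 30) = (k^2 + 3*k - 10)/(k - 5)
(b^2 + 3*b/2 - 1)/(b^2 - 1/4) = 2*(b + 2)/(2*b + 1)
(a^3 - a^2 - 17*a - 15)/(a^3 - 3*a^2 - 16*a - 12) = (a^2 - 2*a - 15)/(a^2 - 4*a - 12)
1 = 1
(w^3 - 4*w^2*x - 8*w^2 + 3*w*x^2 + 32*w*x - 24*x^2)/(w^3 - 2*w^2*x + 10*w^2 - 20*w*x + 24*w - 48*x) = (w^3 - 4*w^2*x - 8*w^2 + 3*w*x^2 + 32*w*x - 24*x^2)/(w^3 - 2*w^2*x + 10*w^2 - 20*w*x + 24*w - 48*x)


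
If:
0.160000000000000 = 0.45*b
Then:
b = 0.36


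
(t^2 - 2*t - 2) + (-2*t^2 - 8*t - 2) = -t^2 - 10*t - 4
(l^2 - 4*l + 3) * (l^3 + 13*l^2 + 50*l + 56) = l^5 + 9*l^4 + l^3 - 105*l^2 - 74*l + 168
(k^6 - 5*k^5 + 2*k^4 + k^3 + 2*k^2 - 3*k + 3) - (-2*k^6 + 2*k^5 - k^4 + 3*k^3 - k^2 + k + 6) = 3*k^6 - 7*k^5 + 3*k^4 - 2*k^3 + 3*k^2 - 4*k - 3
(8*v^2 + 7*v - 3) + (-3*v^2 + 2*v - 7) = 5*v^2 + 9*v - 10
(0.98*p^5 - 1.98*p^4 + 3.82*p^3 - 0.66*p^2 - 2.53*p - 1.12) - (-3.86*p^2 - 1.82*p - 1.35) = 0.98*p^5 - 1.98*p^4 + 3.82*p^3 + 3.2*p^2 - 0.71*p + 0.23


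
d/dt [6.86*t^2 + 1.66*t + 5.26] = 13.72*t + 1.66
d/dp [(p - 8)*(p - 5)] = 2*p - 13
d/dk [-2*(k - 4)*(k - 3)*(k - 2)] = -6*k^2 + 36*k - 52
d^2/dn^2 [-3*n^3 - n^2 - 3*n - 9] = -18*n - 2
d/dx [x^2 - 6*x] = 2*x - 6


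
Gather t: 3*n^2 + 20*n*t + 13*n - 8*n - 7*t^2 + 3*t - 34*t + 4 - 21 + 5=3*n^2 + 5*n - 7*t^2 + t*(20*n - 31) - 12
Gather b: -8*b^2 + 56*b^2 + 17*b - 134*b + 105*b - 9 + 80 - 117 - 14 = 48*b^2 - 12*b - 60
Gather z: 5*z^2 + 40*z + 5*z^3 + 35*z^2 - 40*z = 5*z^3 + 40*z^2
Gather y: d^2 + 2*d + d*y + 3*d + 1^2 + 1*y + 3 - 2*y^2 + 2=d^2 + 5*d - 2*y^2 + y*(d + 1) + 6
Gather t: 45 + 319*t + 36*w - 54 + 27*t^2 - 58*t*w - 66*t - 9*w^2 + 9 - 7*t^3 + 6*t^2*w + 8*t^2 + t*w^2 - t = -7*t^3 + t^2*(6*w + 35) + t*(w^2 - 58*w + 252) - 9*w^2 + 36*w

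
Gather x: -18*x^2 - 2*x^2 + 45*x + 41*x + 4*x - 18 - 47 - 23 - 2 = -20*x^2 + 90*x - 90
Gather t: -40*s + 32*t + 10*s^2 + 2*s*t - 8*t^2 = 10*s^2 - 40*s - 8*t^2 + t*(2*s + 32)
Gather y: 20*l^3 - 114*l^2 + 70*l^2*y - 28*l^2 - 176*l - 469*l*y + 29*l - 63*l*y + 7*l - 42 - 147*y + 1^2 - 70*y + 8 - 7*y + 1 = 20*l^3 - 142*l^2 - 140*l + y*(70*l^2 - 532*l - 224) - 32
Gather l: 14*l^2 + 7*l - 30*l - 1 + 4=14*l^2 - 23*l + 3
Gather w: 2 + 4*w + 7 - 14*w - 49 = -10*w - 40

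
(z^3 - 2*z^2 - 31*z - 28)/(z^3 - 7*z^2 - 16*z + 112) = (z + 1)/(z - 4)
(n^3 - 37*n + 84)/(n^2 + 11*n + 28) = (n^2 - 7*n + 12)/(n + 4)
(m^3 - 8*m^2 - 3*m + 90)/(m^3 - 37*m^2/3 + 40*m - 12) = 3*(m^2 - 2*m - 15)/(3*m^2 - 19*m + 6)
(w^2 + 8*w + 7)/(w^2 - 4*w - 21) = (w^2 + 8*w + 7)/(w^2 - 4*w - 21)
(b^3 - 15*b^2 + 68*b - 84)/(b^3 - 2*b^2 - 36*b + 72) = (b - 7)/(b + 6)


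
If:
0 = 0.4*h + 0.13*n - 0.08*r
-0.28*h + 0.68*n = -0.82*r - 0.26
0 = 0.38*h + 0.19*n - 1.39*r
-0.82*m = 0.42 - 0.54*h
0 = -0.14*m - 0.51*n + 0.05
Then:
No Solution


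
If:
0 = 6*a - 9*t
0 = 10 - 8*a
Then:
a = 5/4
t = 5/6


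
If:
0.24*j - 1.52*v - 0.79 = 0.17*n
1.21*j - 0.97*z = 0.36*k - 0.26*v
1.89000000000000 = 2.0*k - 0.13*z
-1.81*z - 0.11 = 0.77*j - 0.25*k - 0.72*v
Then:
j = 0.232287661004293*z + 0.259257980212806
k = 0.065*z + 0.945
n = -24.1685471455709*z - 5.19228562957757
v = 2.73973819301848*z + 0.101914784394251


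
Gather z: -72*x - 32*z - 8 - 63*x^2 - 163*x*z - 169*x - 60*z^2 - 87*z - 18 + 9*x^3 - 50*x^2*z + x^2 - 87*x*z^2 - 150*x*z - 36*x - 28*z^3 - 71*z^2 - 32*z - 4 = 9*x^3 - 62*x^2 - 277*x - 28*z^3 + z^2*(-87*x - 131) + z*(-50*x^2 - 313*x - 151) - 30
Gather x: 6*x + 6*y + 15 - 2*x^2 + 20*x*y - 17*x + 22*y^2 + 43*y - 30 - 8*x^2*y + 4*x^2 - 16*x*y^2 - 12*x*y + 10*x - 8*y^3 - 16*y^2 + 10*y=x^2*(2 - 8*y) + x*(-16*y^2 + 8*y - 1) - 8*y^3 + 6*y^2 + 59*y - 15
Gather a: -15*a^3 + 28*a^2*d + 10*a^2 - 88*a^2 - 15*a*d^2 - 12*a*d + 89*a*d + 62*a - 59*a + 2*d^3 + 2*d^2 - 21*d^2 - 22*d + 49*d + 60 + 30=-15*a^3 + a^2*(28*d - 78) + a*(-15*d^2 + 77*d + 3) + 2*d^3 - 19*d^2 + 27*d + 90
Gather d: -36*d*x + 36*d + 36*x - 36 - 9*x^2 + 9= d*(36 - 36*x) - 9*x^2 + 36*x - 27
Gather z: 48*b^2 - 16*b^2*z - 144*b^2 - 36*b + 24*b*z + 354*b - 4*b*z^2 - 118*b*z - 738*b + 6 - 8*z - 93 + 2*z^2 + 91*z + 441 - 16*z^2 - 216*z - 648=-96*b^2 - 420*b + z^2*(-4*b - 14) + z*(-16*b^2 - 94*b - 133) - 294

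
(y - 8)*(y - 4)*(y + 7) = y^3 - 5*y^2 - 52*y + 224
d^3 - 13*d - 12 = (d - 4)*(d + 1)*(d + 3)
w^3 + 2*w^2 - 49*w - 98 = (w - 7)*(w + 2)*(w + 7)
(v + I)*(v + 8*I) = v^2 + 9*I*v - 8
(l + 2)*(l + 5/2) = l^2 + 9*l/2 + 5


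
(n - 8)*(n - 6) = n^2 - 14*n + 48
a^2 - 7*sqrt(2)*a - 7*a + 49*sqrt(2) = (a - 7)*(a - 7*sqrt(2))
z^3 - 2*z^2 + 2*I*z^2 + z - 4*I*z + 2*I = (z - 1)^2*(z + 2*I)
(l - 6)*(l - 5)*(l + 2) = l^3 - 9*l^2 + 8*l + 60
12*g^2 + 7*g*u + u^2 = (3*g + u)*(4*g + u)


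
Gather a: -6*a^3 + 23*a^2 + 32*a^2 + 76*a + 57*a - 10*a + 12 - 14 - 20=-6*a^3 + 55*a^2 + 123*a - 22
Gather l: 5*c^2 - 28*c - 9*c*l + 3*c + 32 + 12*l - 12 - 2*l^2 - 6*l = 5*c^2 - 25*c - 2*l^2 + l*(6 - 9*c) + 20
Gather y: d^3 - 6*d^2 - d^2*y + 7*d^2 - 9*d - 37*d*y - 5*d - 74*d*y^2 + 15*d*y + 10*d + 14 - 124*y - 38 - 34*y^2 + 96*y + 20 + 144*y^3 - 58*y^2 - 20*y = d^3 + d^2 - 4*d + 144*y^3 + y^2*(-74*d - 92) + y*(-d^2 - 22*d - 48) - 4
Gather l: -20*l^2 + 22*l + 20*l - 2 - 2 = -20*l^2 + 42*l - 4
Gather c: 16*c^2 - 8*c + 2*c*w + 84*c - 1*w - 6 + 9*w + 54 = 16*c^2 + c*(2*w + 76) + 8*w + 48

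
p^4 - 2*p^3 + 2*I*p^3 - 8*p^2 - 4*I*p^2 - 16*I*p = p*(p - 4)*(p + 2)*(p + 2*I)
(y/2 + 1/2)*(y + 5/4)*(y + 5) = y^3/2 + 29*y^2/8 + 25*y/4 + 25/8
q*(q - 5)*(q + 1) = q^3 - 4*q^2 - 5*q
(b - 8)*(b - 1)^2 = b^3 - 10*b^2 + 17*b - 8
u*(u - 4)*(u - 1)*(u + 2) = u^4 - 3*u^3 - 6*u^2 + 8*u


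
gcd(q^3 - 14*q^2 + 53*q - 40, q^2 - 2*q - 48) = q - 8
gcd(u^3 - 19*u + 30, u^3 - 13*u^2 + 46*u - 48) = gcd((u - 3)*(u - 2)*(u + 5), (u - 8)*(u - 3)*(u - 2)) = u^2 - 5*u + 6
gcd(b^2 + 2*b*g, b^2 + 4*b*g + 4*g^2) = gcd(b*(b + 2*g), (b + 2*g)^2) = b + 2*g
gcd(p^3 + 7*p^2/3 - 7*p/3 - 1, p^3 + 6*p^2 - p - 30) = p + 3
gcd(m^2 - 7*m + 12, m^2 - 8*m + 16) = m - 4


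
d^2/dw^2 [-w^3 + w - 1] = -6*w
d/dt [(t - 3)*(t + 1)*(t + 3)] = 3*t^2 + 2*t - 9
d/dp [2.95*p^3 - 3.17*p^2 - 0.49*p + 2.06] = 8.85*p^2 - 6.34*p - 0.49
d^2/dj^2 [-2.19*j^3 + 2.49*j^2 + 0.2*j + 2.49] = 4.98 - 13.14*j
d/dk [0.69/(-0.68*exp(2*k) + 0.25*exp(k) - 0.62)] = (0.9384*exp(k) - 0.1725)*exp(k)/(0.68*exp(2*k) - 0.25*exp(k) + 0.62)^2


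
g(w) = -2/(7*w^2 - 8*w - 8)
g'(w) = -2*(8 - 14*w)/(7*w^2 - 8*w - 8)^2 = 4*(7*w - 4)/(-7*w^2 + 8*w + 8)^2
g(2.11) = -0.32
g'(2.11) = 1.09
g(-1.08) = -0.23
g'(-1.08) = -0.60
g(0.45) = 0.20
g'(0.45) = -0.03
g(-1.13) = -0.20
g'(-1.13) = -0.48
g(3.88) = -0.03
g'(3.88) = 0.02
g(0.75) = 0.20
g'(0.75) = 0.05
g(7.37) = -0.01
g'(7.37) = 0.00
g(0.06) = 0.24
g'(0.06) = -0.20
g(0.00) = 0.25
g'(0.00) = -0.25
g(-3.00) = -0.03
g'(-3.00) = -0.02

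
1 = 1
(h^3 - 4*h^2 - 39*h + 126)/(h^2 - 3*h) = h - 1 - 42/h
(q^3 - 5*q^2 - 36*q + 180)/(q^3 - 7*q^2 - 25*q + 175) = (q^2 - 36)/(q^2 - 2*q - 35)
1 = 1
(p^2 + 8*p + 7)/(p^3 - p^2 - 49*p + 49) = (p + 1)/(p^2 - 8*p + 7)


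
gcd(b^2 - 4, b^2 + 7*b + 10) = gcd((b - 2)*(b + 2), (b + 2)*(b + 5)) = b + 2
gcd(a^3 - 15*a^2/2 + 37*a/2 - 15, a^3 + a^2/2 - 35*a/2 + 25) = a^2 - 9*a/2 + 5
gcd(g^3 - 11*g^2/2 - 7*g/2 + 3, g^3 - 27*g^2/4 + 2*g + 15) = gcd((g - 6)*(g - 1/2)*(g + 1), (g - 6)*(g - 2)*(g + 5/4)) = g - 6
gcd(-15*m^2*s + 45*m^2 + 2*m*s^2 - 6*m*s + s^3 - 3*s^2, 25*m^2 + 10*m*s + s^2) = 5*m + s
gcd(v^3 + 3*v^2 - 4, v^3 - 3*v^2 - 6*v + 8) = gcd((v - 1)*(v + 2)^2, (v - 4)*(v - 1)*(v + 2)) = v^2 + v - 2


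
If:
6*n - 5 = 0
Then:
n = 5/6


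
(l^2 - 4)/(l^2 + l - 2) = (l - 2)/(l - 1)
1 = 1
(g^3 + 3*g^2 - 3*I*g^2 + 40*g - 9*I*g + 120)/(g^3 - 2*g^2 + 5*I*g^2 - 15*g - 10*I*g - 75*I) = (g - 8*I)/(g - 5)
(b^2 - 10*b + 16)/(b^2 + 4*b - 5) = (b^2 - 10*b + 16)/(b^2 + 4*b - 5)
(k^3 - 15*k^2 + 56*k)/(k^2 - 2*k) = (k^2 - 15*k + 56)/(k - 2)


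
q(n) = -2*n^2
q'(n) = -4*n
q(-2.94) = -17.29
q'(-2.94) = 11.76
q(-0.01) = -0.00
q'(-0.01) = 0.04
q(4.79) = -45.89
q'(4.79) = -19.16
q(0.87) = -1.51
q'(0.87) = -3.48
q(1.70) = -5.78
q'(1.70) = -6.80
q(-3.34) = -22.31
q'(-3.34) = 13.36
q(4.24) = -35.96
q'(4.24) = -16.96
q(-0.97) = -1.88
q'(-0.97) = 3.88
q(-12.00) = -288.00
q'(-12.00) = 48.00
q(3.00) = -18.00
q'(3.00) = -12.00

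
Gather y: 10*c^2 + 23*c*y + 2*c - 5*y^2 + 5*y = 10*c^2 + 2*c - 5*y^2 + y*(23*c + 5)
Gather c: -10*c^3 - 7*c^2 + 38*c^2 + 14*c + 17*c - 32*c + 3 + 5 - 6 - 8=-10*c^3 + 31*c^2 - c - 6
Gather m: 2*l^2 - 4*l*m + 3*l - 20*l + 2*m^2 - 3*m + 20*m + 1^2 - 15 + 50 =2*l^2 - 17*l + 2*m^2 + m*(17 - 4*l) + 36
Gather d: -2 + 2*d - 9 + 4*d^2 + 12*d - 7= 4*d^2 + 14*d - 18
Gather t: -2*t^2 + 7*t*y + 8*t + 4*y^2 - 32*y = -2*t^2 + t*(7*y + 8) + 4*y^2 - 32*y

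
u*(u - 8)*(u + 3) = u^3 - 5*u^2 - 24*u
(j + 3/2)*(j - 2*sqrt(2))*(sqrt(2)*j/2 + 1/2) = sqrt(2)*j^3/2 - 3*j^2/2 + 3*sqrt(2)*j^2/4 - 9*j/4 - sqrt(2)*j - 3*sqrt(2)/2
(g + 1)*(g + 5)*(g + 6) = g^3 + 12*g^2 + 41*g + 30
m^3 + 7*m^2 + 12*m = m*(m + 3)*(m + 4)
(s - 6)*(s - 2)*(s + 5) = s^3 - 3*s^2 - 28*s + 60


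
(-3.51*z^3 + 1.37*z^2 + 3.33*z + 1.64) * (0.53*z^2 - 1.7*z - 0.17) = -1.8603*z^5 + 6.6931*z^4 + 0.0326*z^3 - 5.0247*z^2 - 3.3541*z - 0.2788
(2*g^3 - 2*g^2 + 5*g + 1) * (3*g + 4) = 6*g^4 + 2*g^3 + 7*g^2 + 23*g + 4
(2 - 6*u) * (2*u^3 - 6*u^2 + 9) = -12*u^4 + 40*u^3 - 12*u^2 - 54*u + 18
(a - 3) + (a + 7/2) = 2*a + 1/2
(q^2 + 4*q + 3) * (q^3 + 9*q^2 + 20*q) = q^5 + 13*q^4 + 59*q^3 + 107*q^2 + 60*q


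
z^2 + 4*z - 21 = (z - 3)*(z + 7)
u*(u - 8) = u^2 - 8*u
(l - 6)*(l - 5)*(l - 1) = l^3 - 12*l^2 + 41*l - 30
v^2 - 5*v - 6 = (v - 6)*(v + 1)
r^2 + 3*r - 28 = (r - 4)*(r + 7)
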